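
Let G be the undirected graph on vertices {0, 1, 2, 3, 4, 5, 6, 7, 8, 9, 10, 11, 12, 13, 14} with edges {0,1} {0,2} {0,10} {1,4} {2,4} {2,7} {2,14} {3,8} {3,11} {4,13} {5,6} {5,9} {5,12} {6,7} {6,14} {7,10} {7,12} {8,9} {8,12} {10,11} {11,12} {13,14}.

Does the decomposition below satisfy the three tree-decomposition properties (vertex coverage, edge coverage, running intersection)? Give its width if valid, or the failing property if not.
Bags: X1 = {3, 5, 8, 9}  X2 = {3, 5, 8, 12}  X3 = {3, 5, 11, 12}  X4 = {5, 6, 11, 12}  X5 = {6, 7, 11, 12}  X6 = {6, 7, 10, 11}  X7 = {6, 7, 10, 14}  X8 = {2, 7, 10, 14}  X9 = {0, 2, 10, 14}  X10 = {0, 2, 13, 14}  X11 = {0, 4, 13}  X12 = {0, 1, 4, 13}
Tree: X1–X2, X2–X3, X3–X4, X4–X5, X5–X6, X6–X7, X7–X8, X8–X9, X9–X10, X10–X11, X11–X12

A tree decomposition must satisfy three properties: every vertex lies in some bag; for every edge, both endpoints lie together in some bag; and for every vertex, the bags containing it form a connected subtree. Here edge (2,4) lies in no bag, so the decomposition is invalid.

No — edge (2,4) lies in no bag.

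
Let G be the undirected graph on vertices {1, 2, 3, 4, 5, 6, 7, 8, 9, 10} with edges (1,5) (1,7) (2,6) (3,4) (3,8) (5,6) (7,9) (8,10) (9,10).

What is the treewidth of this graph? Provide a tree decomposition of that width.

The largest bag has 2 vertices, giving width 1; this decomposition certifies tw(G) ≤ 1. Any graph with an edge has treewidth ≥ 1, and G has the edge 4–3. The upper and lower bounds meet at 1, so that is the treewidth.

Treewidth 1.
One such decomposition:
Bags: B1 = {3, 4}  B2 = {3, 8}  B3 = {8, 10}  B4 = {9, 10}  B5 = {7, 9}  B6 = {1, 7}  B7 = {1, 5}  B8 = {5, 6}  B9 = {2, 6}
Tree: B1–B2, B2–B3, B3–B4, B4–B5, B5–B6, B6–B7, B7–B8, B8–B9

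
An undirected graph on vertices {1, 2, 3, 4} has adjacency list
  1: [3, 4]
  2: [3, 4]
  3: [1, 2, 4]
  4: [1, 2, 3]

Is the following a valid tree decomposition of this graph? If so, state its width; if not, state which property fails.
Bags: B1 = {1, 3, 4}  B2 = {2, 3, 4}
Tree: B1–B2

Every vertex of G appears in some bag (union = {1, 2, 3, 4}); every edge is covered by a bag; and for each vertex v the set of bags containing v is connected in the bag tree. The decomposition is therefore valid. The largest bag has 3 vertices, so the width is 2.

Yes; width 2.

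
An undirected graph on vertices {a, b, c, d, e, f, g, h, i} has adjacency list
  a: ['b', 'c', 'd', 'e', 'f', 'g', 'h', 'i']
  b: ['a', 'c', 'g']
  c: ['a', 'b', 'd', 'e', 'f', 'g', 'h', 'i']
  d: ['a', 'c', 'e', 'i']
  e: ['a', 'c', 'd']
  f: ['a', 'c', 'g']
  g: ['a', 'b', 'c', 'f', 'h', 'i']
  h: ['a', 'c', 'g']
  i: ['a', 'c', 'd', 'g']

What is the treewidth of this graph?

3

A width-3 tree decomposition is:
Bags: B1 = {a, c, d, i}  B2 = {a, c, g, i}  B3 = {a, c, g, h}  B4 = {a, c, d, e}  B5 = {a, b, c, g}  B6 = {a, c, f, g}
Tree: B1–B2, B2–B3, B1–B4, B2–B5, B3–B6
Every bag has size at most 4, so the width is 4 − 1 = 3 and tw(G) ≤ 3. For the lower bound, the 4 vertices {a, c, d, e} are pairwise adjacent, and any tree decomposition puts a clique entirely inside one bag — forcing width ≥ 3. Hence tw(G) = 3 exactly.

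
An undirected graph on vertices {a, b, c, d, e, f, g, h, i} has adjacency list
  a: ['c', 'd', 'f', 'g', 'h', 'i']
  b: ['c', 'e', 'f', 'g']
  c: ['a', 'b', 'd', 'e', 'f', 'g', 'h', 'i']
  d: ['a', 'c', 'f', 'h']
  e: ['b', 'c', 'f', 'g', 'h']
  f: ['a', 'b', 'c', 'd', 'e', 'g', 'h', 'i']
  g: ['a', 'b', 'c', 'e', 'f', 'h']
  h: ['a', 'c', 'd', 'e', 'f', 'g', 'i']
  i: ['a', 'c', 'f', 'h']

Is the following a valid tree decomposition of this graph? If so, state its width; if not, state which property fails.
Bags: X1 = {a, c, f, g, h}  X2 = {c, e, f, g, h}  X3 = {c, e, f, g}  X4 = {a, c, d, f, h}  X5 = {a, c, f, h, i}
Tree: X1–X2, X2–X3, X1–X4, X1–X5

A tree decomposition must satisfy three properties: every vertex lies in some bag; for every edge, both endpoints lie together in some bag; and for every vertex, the bags containing it form a connected subtree. Here vertex b appears in no bag, so the decomposition is invalid.

No — vertex b appears in no bag.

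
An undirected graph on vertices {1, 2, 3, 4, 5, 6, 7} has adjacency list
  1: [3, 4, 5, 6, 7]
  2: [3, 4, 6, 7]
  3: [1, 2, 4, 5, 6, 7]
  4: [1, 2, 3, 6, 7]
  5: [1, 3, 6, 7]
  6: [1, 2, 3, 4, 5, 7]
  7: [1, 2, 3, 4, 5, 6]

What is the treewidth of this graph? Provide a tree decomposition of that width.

The largest bag has 5 vertices, giving width 4; this decomposition certifies tw(G) ≤ 4. Conversely, {1, 3, 4, 6, 7} is a clique of size 5, and the vertices of any clique must share a bag in every tree decomposition; so some bag has ≥ 5 vertices and tw(G) ≥ 4. The upper and lower bounds meet at 4, so that is the treewidth.

Treewidth 4.
One optimal decomposition is:
Bags: B1 = {1, 3, 4, 6, 7}  B2 = {1, 3, 5, 6, 7}  B3 = {2, 3, 4, 6, 7}
Tree: B1–B2, B1–B3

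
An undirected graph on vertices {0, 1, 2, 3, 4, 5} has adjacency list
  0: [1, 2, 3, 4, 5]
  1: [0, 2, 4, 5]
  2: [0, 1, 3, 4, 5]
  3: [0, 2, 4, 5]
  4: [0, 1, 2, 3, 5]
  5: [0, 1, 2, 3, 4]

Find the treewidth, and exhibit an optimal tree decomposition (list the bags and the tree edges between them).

Treewidth 4.
One optimal decomposition is:
Bags: B1 = {0, 1, 2, 4, 5}  B2 = {0, 2, 3, 4, 5}
Tree: B1–B2

Each bag holds 5 vertices, so the decomposition has width 4, which upper-bounds the treewidth. Conversely, {0, 1, 2, 4, 5} is a clique of size 5, and the vertices of any clique must share a bag in every tree decomposition; so some bag has ≥ 5 vertices and tw(G) ≥ 4. Hence tw(G) = 4 exactly.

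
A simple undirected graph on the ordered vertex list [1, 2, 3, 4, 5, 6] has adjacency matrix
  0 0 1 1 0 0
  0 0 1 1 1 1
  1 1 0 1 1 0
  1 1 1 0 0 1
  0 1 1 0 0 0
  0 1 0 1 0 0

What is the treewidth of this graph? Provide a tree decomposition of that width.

Treewidth 2.
Bags: B1 = {2, 3, 4}  B2 = {1, 3, 4}  B3 = {2, 3, 5}  B4 = {2, 4, 6}
Tree: B1–B2, B1–B3, B1–B4

The largest bag has 3 vertices, giving width 2; this decomposition certifies tw(G) ≤ 2. Conversely, {1, 3, 4} is a clique of size 3, and the vertices of any clique must share a bag in every tree decomposition; so some bag has ≥ 3 vertices and tw(G) ≥ 2. The upper and lower bounds meet at 2, so that is the treewidth.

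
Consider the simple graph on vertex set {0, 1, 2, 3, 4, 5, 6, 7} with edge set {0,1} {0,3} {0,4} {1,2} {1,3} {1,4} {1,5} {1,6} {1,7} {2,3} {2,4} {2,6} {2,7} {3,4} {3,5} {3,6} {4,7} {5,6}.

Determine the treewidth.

A width-3 tree decomposition is:
Bags: B1 = {1, 3, 5, 6}  B2 = {1, 2, 3, 6}  B3 = {1, 2, 3, 4}  B4 = {0, 1, 3, 4}  B5 = {1, 2, 4, 7}
Tree: B1–B2, B2–B3, B3–B4, B3–B5
Each bag holds 4 vertices, so the decomposition has width 3, which upper-bounds the treewidth. On the other hand G contains the 4-clique {0, 1, 3, 4}. A clique must lie in a single bag of any decomposition, so no decomposition can have width below 3. Therefore the treewidth is 3.

3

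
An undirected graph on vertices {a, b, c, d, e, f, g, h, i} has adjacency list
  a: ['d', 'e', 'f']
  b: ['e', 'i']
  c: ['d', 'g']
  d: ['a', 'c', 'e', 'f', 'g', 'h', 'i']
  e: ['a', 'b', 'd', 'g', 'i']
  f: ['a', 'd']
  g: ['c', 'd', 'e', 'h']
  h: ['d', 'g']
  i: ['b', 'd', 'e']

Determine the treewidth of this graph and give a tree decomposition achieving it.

Each bag holds 3 vertices, so the decomposition has width 2, which upper-bounds the treewidth. For the lower bound, the 3 vertices {d, e, g} are pairwise adjacent, and any tree decomposition puts a clique entirely inside one bag — forcing width ≥ 2. Combining the bounds, tw(G) = 2.

Treewidth 2.
One optimal decomposition is:
Bags: B1 = {d, g, h}  B2 = {d, e, g}  B3 = {a, d, e}  B4 = {d, e, i}  B5 = {b, e, i}  B6 = {a, d, f}  B7 = {c, d, g}
Tree: B1–B2, B2–B3, B2–B4, B4–B5, B3–B6, B1–B7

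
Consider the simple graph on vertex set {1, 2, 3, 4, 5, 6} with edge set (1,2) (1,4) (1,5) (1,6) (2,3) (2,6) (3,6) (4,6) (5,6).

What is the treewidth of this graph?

2

A width-2 tree decomposition is:
Bags: B1 = {1, 5, 6}  B2 = {1, 4, 6}  B3 = {1, 2, 6}  B4 = {2, 3, 6}
Tree: B1–B2, B2–B3, B3–B4
Every bag has size at most 3, so the width is 3 − 1 = 2 and tw(G) ≤ 2. Conversely, {1, 2, 6} is a clique of size 3, and the vertices of any clique must share a bag in every tree decomposition; so some bag has ≥ 3 vertices and tw(G) ≥ 2. Hence tw(G) = 2 exactly.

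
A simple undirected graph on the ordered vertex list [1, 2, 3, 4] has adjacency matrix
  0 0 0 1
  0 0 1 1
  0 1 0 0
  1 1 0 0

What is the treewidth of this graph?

1

A width-1 tree decomposition is:
Bags: B1 = {2, 4}  B2 = {1, 4}  B3 = {2, 3}
Tree: B1–B2, B1–B3
The largest bag has 2 vertices, giving width 1; this decomposition certifies tw(G) ≤ 1. Since G has at least one edge (e.g. 4–2), it is not an edgeless graph, so tw(G) ≥ 1. Hence tw(G) = 1 exactly.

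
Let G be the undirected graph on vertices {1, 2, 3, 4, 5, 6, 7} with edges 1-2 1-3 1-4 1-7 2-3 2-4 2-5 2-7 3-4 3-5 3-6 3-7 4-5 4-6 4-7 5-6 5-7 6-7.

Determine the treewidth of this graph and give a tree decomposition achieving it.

Treewidth 4.
One such decomposition:
Bags: B1 = {3, 4, 5, 6, 7}  B2 = {2, 3, 4, 5, 7}  B3 = {1, 2, 3, 4, 7}
Tree: B1–B2, B2–B3

The largest bag has 5 vertices, giving width 4; this decomposition certifies tw(G) ≤ 4. Conversely, {1, 2, 3, 4, 7} is a clique of size 5, and the vertices of any clique must share a bag in every tree decomposition; so some bag has ≥ 5 vertices and tw(G) ≥ 4. Hence tw(G) = 4 exactly.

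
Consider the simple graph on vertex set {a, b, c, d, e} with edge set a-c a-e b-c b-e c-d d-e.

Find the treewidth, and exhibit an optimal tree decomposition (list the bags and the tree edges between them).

Every bag has size at most 3, so the width is 3 − 1 = 2 and tw(G) ≤ 2. For the lower bound, G contains the cycle d–c–a–e–d, so G is not a forest; only forests have treewidth ≤ 1, hence tw(G) ≥ 2. The upper and lower bounds meet at 2, so that is the treewidth.

Treewidth 2.
Bags: B1 = {c, d, e}  B2 = {a, c, e}  B3 = {b, c, e}
Tree: B1–B2, B2–B3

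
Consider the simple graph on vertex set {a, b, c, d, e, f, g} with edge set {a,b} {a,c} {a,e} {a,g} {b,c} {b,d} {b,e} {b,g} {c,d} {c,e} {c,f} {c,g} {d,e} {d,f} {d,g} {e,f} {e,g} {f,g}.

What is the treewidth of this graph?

4

A width-4 tree decomposition is:
Bags: B1 = {b, c, d, e, g}  B2 = {c, d, e, f, g}  B3 = {a, b, c, e, g}
Tree: B1–B2, B1–B3
Each bag holds 5 vertices, so the decomposition has width 4, which upper-bounds the treewidth. For the lower bound, the 5 vertices {c, d, e, f, g} are pairwise adjacent, and any tree decomposition puts a clique entirely inside one bag — forcing width ≥ 4. The upper and lower bounds meet at 4, so that is the treewidth.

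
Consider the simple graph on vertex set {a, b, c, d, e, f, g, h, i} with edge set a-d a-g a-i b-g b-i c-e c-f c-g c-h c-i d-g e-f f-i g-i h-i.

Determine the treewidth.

2

A width-2 tree decomposition is:
Bags: B1 = {c, f, i}  B2 = {c, h, i}  B3 = {c, e, f}  B4 = {c, g, i}  B5 = {a, g, i}  B6 = {b, g, i}  B7 = {a, d, g}
Tree: B1–B2, B1–B3, B2–B4, B4–B5, B4–B6, B5–B7
Each bag holds 3 vertices, so the decomposition has width 2, which upper-bounds the treewidth. On the other hand G contains the 3-clique {a, d, g}. A clique must lie in a single bag of any decomposition, so no decomposition can have width below 2. Therefore the treewidth is 2.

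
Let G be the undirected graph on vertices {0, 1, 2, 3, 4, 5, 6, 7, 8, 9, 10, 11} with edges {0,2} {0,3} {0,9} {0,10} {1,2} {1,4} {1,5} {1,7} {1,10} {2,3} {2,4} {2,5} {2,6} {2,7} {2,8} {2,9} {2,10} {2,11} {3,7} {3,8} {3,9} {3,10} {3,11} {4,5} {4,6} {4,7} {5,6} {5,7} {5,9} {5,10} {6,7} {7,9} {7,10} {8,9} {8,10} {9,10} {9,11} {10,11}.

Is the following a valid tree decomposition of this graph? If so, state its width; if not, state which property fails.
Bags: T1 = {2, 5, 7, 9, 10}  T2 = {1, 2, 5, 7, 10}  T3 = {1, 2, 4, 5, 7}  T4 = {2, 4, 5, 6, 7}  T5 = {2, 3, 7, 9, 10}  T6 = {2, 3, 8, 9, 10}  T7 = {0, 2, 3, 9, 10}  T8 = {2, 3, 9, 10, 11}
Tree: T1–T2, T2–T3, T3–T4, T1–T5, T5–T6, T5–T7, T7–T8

Every vertex of G appears in some bag (union = {0, 1, 2, 3, 4, 5, 6, 7, 8, 9, 10, 11}); every edge is covered by a bag; and for each vertex v the set of bags containing v is connected in the bag tree. The decomposition is therefore valid. The largest bag has 5 vertices, so the width is 4.

Yes; width 4.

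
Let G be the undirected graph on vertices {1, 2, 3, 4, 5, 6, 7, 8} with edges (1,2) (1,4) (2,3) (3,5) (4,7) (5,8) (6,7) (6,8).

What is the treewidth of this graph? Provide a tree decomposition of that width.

Every bag has size at most 3, so the width is 3 − 1 = 2 and tw(G) ≤ 2. For the lower bound, G contains the cycle 3–2–1–4–7–6–8–5–3, so G is not a forest; only forests have treewidth ≤ 1, hence tw(G) ≥ 2. Hence tw(G) = 2 exactly.

Treewidth 2.
One such decomposition:
Bags: B1 = {1, 2, 3}  B2 = {1, 3, 4}  B3 = {3, 4, 7}  B4 = {3, 6, 7}  B5 = {3, 6, 8}  B6 = {3, 5, 8}
Tree: B1–B2, B2–B3, B3–B4, B4–B5, B5–B6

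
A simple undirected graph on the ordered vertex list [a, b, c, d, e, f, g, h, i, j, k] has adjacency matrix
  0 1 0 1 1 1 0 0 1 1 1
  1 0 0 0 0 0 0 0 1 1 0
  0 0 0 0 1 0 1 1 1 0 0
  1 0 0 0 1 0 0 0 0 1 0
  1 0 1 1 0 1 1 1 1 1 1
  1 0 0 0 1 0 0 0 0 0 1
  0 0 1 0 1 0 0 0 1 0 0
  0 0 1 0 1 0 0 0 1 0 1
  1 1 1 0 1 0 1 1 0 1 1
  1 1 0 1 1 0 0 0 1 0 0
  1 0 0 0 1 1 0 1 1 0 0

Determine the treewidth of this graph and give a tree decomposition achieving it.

Treewidth 3.
Bags: B1 = {a, e, i, k}  B2 = {a, e, f, k}  B3 = {e, h, i, k}  B4 = {c, e, h, i}  B5 = {a, e, i, j}  B6 = {c, e, g, i}  B7 = {a, b, i, j}  B8 = {a, d, e, j}
Tree: B1–B2, B1–B3, B3–B4, B1–B5, B4–B6, B5–B7, B5–B8

Each bag holds 4 vertices, so the decomposition has width 3, which upper-bounds the treewidth. On the other hand G contains the 4-clique {a, d, e, j}. A clique must lie in a single bag of any decomposition, so no decomposition can have width below 3. Combining the bounds, tw(G) = 3.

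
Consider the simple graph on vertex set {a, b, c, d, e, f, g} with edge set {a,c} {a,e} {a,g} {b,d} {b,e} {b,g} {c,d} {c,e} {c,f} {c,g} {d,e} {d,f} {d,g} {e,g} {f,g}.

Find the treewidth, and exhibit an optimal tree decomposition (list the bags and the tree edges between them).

Treewidth 3.
One optimal decomposition is:
Bags: B1 = {c, d, e, g}  B2 = {a, c, e, g}  B3 = {b, d, e, g}  B4 = {c, d, f, g}
Tree: B1–B2, B1–B3, B1–B4

The largest bag has 4 vertices, giving width 3; this decomposition certifies tw(G) ≤ 3. Conversely, {c, d, e, g} is a clique of size 4, and the vertices of any clique must share a bag in every tree decomposition; so some bag has ≥ 4 vertices and tw(G) ≥ 3. The upper and lower bounds meet at 3, so that is the treewidth.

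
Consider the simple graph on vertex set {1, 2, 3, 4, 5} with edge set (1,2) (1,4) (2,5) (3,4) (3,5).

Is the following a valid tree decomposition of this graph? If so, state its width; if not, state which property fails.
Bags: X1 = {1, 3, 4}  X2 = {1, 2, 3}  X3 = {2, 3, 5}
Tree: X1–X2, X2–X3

Checking the three conditions: (i) the bags cover all of {1, 2, 3, 4, 5}; (ii) for each edge, some bag contains both endpoints; (iii) the bags containing any fixed vertex form a subtree. All hold, so the decomposition is valid with width 3 − 1 = 2.

Yes; width 2.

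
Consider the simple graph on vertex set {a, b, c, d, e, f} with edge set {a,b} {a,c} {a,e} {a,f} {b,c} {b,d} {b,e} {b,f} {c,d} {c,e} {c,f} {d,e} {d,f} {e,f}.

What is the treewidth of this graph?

4

A width-4 tree decomposition is:
Bags: B1 = {b, c, d, e, f}  B2 = {a, b, c, e, f}
Tree: B1–B2
Each bag holds 5 vertices, so the decomposition has width 4, which upper-bounds the treewidth. On the other hand G contains the 5-clique {b, c, d, e, f}. A clique must lie in a single bag of any decomposition, so no decomposition can have width below 4. Therefore the treewidth is 4.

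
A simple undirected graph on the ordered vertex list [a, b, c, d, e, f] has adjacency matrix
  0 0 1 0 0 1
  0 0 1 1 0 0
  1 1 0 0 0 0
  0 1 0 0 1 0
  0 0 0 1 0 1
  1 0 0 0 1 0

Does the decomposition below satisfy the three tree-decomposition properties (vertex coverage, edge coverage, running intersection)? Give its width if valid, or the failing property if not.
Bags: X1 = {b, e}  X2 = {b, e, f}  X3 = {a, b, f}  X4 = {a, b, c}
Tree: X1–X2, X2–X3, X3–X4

A tree decomposition must satisfy three properties: every vertex lies in some bag; for every edge, both endpoints lie together in some bag; and for every vertex, the bags containing it form a connected subtree. Here vertex d appears in no bag, so the decomposition is invalid.

No — vertex d appears in no bag.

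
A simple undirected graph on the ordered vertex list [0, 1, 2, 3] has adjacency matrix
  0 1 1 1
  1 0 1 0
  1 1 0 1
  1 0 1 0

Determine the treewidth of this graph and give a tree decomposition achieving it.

Each bag holds 3 vertices, so the decomposition has width 2, which upper-bounds the treewidth. For the lower bound, the 3 vertices {0, 1, 2} are pairwise adjacent, and any tree decomposition puts a clique entirely inside one bag — forcing width ≥ 2. Hence tw(G) = 2 exactly.

Treewidth 2.
One optimal decomposition is:
Bags: B1 = {0, 1, 2}  B2 = {0, 2, 3}
Tree: B1–B2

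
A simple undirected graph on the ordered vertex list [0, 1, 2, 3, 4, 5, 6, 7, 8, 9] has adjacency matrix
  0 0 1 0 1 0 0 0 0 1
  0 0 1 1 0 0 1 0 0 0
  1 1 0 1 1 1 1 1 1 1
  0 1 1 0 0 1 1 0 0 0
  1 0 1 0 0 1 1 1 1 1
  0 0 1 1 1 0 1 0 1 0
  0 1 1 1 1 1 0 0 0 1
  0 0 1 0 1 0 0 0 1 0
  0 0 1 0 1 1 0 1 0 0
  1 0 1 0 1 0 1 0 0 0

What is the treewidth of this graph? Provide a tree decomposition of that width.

Each bag holds 4 vertices, so the decomposition has width 3, which upper-bounds the treewidth. Conversely, {1, 2, 3, 6} is a clique of size 4, and the vertices of any clique must share a bag in every tree decomposition; so some bag has ≥ 4 vertices and tw(G) ≥ 3. Combining the bounds, tw(G) = 3.

Treewidth 3.
Bags: B1 = {2, 4, 6, 9}  B2 = {2, 4, 5, 6}  B3 = {2, 3, 5, 6}  B4 = {0, 2, 4, 9}  B5 = {1, 2, 3, 6}  B6 = {2, 4, 5, 8}  B7 = {2, 4, 7, 8}
Tree: B1–B2, B2–B3, B1–B4, B3–B5, B2–B6, B6–B7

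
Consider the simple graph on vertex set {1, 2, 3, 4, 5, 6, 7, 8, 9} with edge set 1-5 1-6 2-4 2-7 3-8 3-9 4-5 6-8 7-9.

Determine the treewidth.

A width-2 tree decomposition is:
Bags: B1 = {3, 7, 9}  B2 = {3, 7, 8}  B3 = {6, 7, 8}  B4 = {1, 6, 7}  B5 = {1, 5, 7}  B6 = {4, 5, 7}  B7 = {2, 4, 7}
Tree: B1–B2, B2–B3, B3–B4, B4–B5, B5–B6, B6–B7
Every bag has size at most 3, so the width is 3 − 1 = 2 and tw(G) ≤ 2. Since 7–9–3–8–6–1–5–4–2–7 is a cycle in G, G is not acyclic. Forests are exactly the graphs of treewidth ≤ 1, so tw(G) ≥ 2. Hence tw(G) = 2 exactly.

2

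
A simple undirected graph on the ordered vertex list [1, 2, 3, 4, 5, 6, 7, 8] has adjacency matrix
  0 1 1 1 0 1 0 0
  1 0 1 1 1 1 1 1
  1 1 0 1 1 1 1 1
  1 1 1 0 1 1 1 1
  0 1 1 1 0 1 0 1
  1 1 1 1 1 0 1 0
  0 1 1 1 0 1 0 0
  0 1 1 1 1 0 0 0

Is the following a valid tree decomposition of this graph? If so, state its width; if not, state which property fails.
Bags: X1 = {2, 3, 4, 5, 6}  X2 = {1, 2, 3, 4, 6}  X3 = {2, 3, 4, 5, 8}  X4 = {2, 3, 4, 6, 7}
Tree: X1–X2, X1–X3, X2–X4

Checking the three conditions: (i) the bags cover all of {1, 2, 3, 4, 5, 6, 7, 8}; (ii) for each edge, some bag contains both endpoints; (iii) the bags containing any fixed vertex form a subtree. All hold, so the decomposition is valid with width 5 − 1 = 4.

Yes; width 4.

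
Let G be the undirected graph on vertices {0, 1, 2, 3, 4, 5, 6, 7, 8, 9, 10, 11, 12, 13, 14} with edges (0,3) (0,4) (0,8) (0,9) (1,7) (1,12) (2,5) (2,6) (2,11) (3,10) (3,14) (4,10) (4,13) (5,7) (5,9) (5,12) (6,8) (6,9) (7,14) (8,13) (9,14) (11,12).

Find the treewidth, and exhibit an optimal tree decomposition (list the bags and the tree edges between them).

Treewidth 3.
One such decomposition:
Bags: B1 = {3, 4, 10, 13}  B2 = {0, 3, 4, 13}  B3 = {0, 3, 8, 13}  B4 = {0, 3, 8, 14}  B5 = {0, 8, 9, 14}  B6 = {6, 8, 9, 14}  B7 = {6, 7, 9, 14}  B8 = {5, 6, 7, 9}  B9 = {2, 5, 6, 7}  B10 = {1, 2, 5, 7}  B11 = {1, 2, 5, 12}  B12 = {1, 2, 11, 12}
Tree: B1–B2, B2–B3, B3–B4, B4–B5, B5–B6, B6–B7, B7–B8, B8–B9, B9–B10, B10–B11, B11–B12

The largest bag has 4 vertices, giving width 3; this decomposition certifies tw(G) ≤ 3. For the lower bound: the 4 vertex sets {4,10,13}, {3}, {0}, {6,8,9,14} are disjoint, each induces a connected subgraph, and every pair is joined by at least one edge of G. Contracting each set to a single vertex therefore yields K_{4} as a minor, and since treewidth is minor-monotone, tw(G) ≥ tw(K_{4}) = 3. Hence tw(G) = 3 exactly.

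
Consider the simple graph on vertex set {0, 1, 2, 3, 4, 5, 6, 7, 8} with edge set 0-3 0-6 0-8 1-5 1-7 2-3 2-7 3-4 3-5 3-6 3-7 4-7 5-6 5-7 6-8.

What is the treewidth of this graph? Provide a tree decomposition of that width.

Every bag has size at most 3, so the width is 3 − 1 = 2 and tw(G) ≤ 2. Conversely, {0, 6, 8} is a clique of size 3, and the vertices of any clique must share a bag in every tree decomposition; so some bag has ≥ 3 vertices and tw(G) ≥ 2. Combining the bounds, tw(G) = 2.

Treewidth 2.
Bags: B1 = {3, 5, 7}  B2 = {3, 5, 6}  B3 = {0, 3, 6}  B4 = {3, 4, 7}  B5 = {2, 3, 7}  B6 = {0, 6, 8}  B7 = {1, 5, 7}
Tree: B1–B2, B2–B3, B1–B4, B4–B5, B3–B6, B1–B7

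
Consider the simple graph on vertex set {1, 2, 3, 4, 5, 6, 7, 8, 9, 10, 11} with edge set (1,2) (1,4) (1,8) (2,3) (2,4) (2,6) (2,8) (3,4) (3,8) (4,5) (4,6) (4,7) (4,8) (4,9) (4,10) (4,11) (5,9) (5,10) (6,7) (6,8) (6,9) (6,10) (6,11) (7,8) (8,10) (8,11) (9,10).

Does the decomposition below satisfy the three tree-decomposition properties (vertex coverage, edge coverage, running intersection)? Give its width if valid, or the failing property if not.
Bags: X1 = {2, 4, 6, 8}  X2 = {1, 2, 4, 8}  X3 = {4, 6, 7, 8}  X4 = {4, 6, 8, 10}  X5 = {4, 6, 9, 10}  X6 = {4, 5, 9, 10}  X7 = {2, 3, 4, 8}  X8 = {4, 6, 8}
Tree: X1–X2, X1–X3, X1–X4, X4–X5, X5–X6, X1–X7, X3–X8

A tree decomposition must satisfy three properties: every vertex lies in some bag; for every edge, both endpoints lie together in some bag; and for every vertex, the bags containing it form a connected subtree. Here vertex 11 appears in no bag, so the decomposition is invalid.

No — vertex 11 appears in no bag.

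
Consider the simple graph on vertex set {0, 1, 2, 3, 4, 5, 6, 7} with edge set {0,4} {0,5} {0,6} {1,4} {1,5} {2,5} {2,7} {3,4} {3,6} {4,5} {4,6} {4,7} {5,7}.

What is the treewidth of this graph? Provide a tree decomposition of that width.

Each bag holds 3 vertices, so the decomposition has width 2, which upper-bounds the treewidth. On the other hand G contains the 3-clique {2, 5, 7}. A clique must lie in a single bag of any decomposition, so no decomposition can have width below 2. The upper and lower bounds meet at 2, so that is the treewidth.

Treewidth 2.
One such decomposition:
Bags: B1 = {4, 5, 7}  B2 = {2, 5, 7}  B3 = {0, 4, 5}  B4 = {0, 4, 6}  B5 = {1, 4, 5}  B6 = {3, 4, 6}
Tree: B1–B2, B1–B3, B3–B4, B1–B5, B4–B6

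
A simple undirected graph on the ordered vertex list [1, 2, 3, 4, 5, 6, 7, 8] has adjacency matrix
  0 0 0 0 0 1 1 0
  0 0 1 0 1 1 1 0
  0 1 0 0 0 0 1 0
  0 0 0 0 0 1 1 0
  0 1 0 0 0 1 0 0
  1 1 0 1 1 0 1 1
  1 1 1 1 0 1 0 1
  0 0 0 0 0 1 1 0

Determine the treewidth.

A width-2 tree decomposition is:
Bags: B1 = {2, 6, 7}  B2 = {2, 3, 7}  B3 = {2, 5, 6}  B4 = {1, 6, 7}  B5 = {4, 6, 7}  B6 = {6, 7, 8}
Tree: B1–B2, B1–B3, B1–B4, B1–B5, B1–B6
Each bag holds 3 vertices, so the decomposition has width 2, which upper-bounds the treewidth. For the lower bound, the 3 vertices {2, 3, 7} are pairwise adjacent, and any tree decomposition puts a clique entirely inside one bag — forcing width ≥ 2. Therefore the treewidth is 2.

2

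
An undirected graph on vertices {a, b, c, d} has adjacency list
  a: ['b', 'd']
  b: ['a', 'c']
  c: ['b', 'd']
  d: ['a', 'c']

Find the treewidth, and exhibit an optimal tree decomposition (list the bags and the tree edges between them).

Each bag holds 3 vertices, so the decomposition has width 2, which upper-bounds the treewidth. The edges c–d–a–b–c form a cycle, so G is not a tree and its treewidth is at least 2. Therefore the treewidth is 2.

Treewidth 2.
One optimal decomposition is:
Bags: B1 = {a, c, d}  B2 = {a, b, c}
Tree: B1–B2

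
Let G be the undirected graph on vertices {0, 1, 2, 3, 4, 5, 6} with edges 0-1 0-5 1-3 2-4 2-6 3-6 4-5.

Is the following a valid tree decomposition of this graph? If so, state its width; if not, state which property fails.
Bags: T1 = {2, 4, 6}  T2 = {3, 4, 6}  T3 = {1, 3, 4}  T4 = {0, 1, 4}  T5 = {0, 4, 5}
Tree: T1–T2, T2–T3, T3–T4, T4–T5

Every vertex of G appears in some bag (union = {0, 1, 2, 3, 4, 5, 6}); every edge is covered by a bag; and for each vertex v the set of bags containing v is connected in the bag tree. The decomposition is therefore valid. The largest bag has 3 vertices, so the width is 2.

Yes; width 2.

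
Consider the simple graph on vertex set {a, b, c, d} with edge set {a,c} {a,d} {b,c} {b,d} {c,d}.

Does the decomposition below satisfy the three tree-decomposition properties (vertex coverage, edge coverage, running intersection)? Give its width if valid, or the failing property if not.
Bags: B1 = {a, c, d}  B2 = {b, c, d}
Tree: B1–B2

Checking the three conditions: (i) the bags cover all of {a, b, c, d}; (ii) for each edge, some bag contains both endpoints; (iii) the bags containing any fixed vertex form a subtree. All hold, so the decomposition is valid with width 3 − 1 = 2.

Yes; width 2.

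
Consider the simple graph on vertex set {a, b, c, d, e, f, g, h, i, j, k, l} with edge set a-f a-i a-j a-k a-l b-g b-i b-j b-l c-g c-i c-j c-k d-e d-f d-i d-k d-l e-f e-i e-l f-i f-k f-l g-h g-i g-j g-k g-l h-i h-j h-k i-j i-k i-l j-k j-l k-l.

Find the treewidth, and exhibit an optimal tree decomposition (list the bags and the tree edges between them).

The largest bag has 5 vertices, giving width 4; this decomposition certifies tw(G) ≤ 4. For the lower bound, the 5 vertices {d, e, f, i, l} are pairwise adjacent, and any tree decomposition puts a clique entirely inside one bag — forcing width ≥ 4. The upper and lower bounds meet at 4, so that is the treewidth.

Treewidth 4.
One optimal decomposition is:
Bags: B1 = {g, h, i, j, k}  B2 = {g, i, j, k, l}  B3 = {a, i, j, k, l}  B4 = {c, g, i, j, k}  B5 = {a, f, i, k, l}  B6 = {d, f, i, k, l}  B7 = {b, g, i, j, l}  B8 = {d, e, f, i, l}
Tree: B1–B2, B2–B3, B1–B4, B3–B5, B5–B6, B2–B7, B6–B8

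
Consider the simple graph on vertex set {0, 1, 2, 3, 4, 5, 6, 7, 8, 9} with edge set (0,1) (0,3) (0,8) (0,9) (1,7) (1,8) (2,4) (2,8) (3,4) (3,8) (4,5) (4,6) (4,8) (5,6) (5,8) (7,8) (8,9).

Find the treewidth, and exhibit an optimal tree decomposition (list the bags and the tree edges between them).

The largest bag has 3 vertices, giving width 2; this decomposition certifies tw(G) ≤ 2. Conversely, {0, 1, 8} is a clique of size 3, and the vertices of any clique must share a bag in every tree decomposition; so some bag has ≥ 3 vertices and tw(G) ≥ 2. Hence tw(G) = 2 exactly.

Treewidth 2.
One such decomposition:
Bags: B1 = {3, 4, 8}  B2 = {0, 3, 8}  B3 = {2, 4, 8}  B4 = {0, 1, 8}  B5 = {4, 5, 8}  B6 = {1, 7, 8}  B7 = {0, 8, 9}  B8 = {4, 5, 6}
Tree: B1–B2, B1–B3, B2–B4, B1–B5, B4–B6, B4–B7, B5–B8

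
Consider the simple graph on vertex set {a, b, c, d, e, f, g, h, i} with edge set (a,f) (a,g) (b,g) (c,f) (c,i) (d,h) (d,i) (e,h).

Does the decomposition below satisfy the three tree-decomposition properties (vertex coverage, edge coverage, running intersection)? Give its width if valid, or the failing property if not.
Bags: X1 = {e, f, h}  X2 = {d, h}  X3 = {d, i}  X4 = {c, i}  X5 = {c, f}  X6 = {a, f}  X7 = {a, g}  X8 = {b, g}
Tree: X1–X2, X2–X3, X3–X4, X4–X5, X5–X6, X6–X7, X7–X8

A tree decomposition must satisfy three properties: every vertex lies in some bag; for every edge, both endpoints lie together in some bag; and for every vertex, the bags containing it form a connected subtree. Here bags containing vertex f are not connected in the tree, so the decomposition is invalid.

No — bags containing vertex f are not connected in the tree.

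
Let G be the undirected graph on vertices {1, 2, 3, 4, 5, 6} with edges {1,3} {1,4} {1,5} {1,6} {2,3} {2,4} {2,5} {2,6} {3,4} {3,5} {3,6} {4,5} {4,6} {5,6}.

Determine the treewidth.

4

A width-4 tree decomposition is:
Bags: B1 = {2, 3, 4, 5, 6}  B2 = {1, 3, 4, 5, 6}
Tree: B1–B2
Every bag has size at most 5, so the width is 5 − 1 = 4 and tw(G) ≤ 4. For the lower bound, the 5 vertices {1, 3, 4, 5, 6} are pairwise adjacent, and any tree decomposition puts a clique entirely inside one bag — forcing width ≥ 4. Therefore the treewidth is 4.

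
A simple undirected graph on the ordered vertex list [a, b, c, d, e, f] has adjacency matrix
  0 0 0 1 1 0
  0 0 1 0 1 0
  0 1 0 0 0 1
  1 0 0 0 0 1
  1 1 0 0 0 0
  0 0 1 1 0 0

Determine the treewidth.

2

A width-2 tree decomposition is:
Bags: B1 = {b, c, e}  B2 = {c, e, f}  B3 = {d, e, f}  B4 = {a, d, e}
Tree: B1–B2, B2–B3, B3–B4
The largest bag has 3 vertices, giving width 2; this decomposition certifies tw(G) ≤ 2. The edges e–b–c–f–d–a–e form a cycle, so G is not a tree and its treewidth is at least 2. Hence tw(G) = 2 exactly.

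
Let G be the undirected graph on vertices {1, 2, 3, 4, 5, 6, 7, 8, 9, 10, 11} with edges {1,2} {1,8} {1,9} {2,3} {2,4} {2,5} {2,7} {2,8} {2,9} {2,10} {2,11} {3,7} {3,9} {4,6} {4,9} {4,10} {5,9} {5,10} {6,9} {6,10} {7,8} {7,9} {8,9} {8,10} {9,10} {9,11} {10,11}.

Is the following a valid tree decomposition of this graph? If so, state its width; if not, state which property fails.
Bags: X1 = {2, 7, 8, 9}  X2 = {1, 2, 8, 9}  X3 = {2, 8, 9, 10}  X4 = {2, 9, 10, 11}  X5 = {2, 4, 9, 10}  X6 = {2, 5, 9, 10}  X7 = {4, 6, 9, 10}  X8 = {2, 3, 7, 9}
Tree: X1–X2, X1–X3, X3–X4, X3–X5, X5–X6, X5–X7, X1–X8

Checking the three conditions: (i) the bags cover all of {1, 2, 3, 4, 5, 6, 7, 8, 9, 10, 11}; (ii) for each edge, some bag contains both endpoints; (iii) the bags containing any fixed vertex form a subtree. All hold, so the decomposition is valid with width 4 − 1 = 3.

Yes; width 3.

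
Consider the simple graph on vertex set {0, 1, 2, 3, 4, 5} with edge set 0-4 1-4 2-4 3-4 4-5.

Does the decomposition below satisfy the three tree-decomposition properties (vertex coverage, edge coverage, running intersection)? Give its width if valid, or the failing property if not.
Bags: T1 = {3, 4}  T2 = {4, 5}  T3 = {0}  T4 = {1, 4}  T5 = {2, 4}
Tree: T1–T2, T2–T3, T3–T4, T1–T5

A tree decomposition must satisfy three properties: every vertex lies in some bag; for every edge, both endpoints lie together in some bag; and for every vertex, the bags containing it form a connected subtree. Here edge (4,0) lies in no bag, so the decomposition is invalid.

No — edge (4,0) lies in no bag.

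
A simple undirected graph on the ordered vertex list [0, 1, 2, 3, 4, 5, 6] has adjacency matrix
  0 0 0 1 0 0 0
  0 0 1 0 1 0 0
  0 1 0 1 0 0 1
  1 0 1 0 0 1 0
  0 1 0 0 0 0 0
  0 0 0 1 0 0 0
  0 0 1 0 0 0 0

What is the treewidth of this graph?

A width-1 tree decomposition is:
Bags: B1 = {2, 3}  B2 = {1, 2}  B3 = {2, 6}  B4 = {3, 5}  B5 = {0, 3}  B6 = {1, 4}
Tree: B1–B2, B2–B3, B1–B4, B1–B5, B2–B6
Every bag has size at most 2, so the width is 2 − 1 = 1 and tw(G) ≤ 1. Any graph with an edge has treewidth ≥ 1, and G has the edge 2–3. Hence tw(G) = 1 exactly.

1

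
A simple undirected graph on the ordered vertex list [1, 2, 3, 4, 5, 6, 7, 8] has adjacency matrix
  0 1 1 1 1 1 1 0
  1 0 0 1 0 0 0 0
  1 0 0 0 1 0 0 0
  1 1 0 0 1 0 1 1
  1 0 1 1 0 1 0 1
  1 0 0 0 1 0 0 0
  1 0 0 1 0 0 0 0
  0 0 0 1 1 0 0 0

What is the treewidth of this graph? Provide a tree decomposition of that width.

Treewidth 2.
Bags: B1 = {1, 4, 5}  B2 = {1, 5, 6}  B3 = {1, 4, 7}  B4 = {4, 5, 8}  B5 = {1, 2, 4}  B6 = {1, 3, 5}
Tree: B1–B2, B1–B3, B1–B4, B1–B5, B2–B6

Every bag has size at most 3, so the width is 3 − 1 = 2 and tw(G) ≤ 2. For the lower bound, the 3 vertices {4, 5, 8} are pairwise adjacent, and any tree decomposition puts a clique entirely inside one bag — forcing width ≥ 2. The upper and lower bounds meet at 2, so that is the treewidth.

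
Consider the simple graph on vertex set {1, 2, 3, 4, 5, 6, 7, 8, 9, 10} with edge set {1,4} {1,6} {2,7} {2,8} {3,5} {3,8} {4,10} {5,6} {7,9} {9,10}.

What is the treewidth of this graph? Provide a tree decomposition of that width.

The largest bag has 3 vertices, giving width 2; this decomposition certifies tw(G) ≤ 2. Since 10–4–1–6–5–3–8–2–7–9–10 is a cycle in G, G is not acyclic. Forests are exactly the graphs of treewidth ≤ 1, so tw(G) ≥ 2. Therefore the treewidth is 2.

Treewidth 2.
One such decomposition:
Bags: B1 = {1, 4, 10}  B2 = {1, 6, 10}  B3 = {5, 6, 10}  B4 = {3, 5, 10}  B5 = {3, 8, 10}  B6 = {2, 8, 10}  B7 = {2, 7, 10}  B8 = {7, 9, 10}
Tree: B1–B2, B2–B3, B3–B4, B4–B5, B5–B6, B6–B7, B7–B8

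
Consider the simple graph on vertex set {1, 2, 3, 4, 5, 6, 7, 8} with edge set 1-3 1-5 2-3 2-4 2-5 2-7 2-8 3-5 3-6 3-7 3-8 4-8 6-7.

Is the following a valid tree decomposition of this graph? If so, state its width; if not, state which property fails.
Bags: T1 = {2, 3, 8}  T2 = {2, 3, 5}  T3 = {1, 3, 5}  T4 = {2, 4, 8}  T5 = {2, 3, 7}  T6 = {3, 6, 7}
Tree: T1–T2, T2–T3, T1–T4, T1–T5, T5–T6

Vertex coverage: the bags together contain {1, 2, 3, 4, 5, 6, 7, 8}, the full vertex set. Edge coverage: each edge of G has both endpoints in at least one bag. Running intersection: for every vertex, the bags containing it form a connected subtree. All three properties hold, so this is a valid tree decomposition of width max|bag| − 1 = 2, and hence tw(G) ≤ 2.

Yes; width 2.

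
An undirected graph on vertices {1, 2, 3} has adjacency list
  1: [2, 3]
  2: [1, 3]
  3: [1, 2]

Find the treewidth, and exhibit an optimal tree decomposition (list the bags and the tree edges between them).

Treewidth 2.
One such decomposition:
Bags: B1 = {1, 2, 3}
Tree: (single bag)

A single bag containing all 3 vertices is trivially a valid decomposition of width 2. Conversely, {1, 2, 3} is a clique of size 3, and the vertices of any clique must share a bag in every tree decomposition; so some bag has ≥ 3 vertices and tw(G) ≥ 2. Hence tw(G) = 2 exactly.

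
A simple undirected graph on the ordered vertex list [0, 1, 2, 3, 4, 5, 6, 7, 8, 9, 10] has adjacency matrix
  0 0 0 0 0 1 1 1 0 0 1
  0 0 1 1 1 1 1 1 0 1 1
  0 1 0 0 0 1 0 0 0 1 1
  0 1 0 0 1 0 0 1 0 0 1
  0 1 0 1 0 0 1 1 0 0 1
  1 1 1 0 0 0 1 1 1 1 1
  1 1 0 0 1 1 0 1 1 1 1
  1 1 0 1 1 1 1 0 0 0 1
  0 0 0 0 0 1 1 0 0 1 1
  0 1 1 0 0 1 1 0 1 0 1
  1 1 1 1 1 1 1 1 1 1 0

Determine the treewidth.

4

A width-4 tree decomposition is:
Bags: B1 = {1, 4, 6, 7, 10}  B2 = {1, 5, 6, 7, 10}  B3 = {1, 5, 6, 9, 10}  B4 = {1, 3, 4, 7, 10}  B5 = {5, 6, 8, 9, 10}  B6 = {0, 5, 6, 7, 10}  B7 = {1, 2, 5, 9, 10}
Tree: B1–B2, B2–B3, B1–B4, B3–B5, B2–B6, B3–B7
Every bag has size at most 5, so the width is 5 − 1 = 4 and tw(G) ≤ 4. On the other hand G contains the 5-clique {0, 5, 6, 7, 10}. A clique must lie in a single bag of any decomposition, so no decomposition can have width below 4. Combining the bounds, tw(G) = 4.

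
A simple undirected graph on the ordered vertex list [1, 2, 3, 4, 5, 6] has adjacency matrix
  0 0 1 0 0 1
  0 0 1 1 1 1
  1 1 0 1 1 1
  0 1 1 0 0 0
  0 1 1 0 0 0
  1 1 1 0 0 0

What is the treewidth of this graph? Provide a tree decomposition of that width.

Treewidth 2.
One such decomposition:
Bags: B1 = {2, 3, 6}  B2 = {2, 3, 4}  B3 = {2, 3, 5}  B4 = {1, 3, 6}
Tree: B1–B2, B2–B3, B1–B4

Each bag holds 3 vertices, so the decomposition has width 2, which upper-bounds the treewidth. Conversely, {1, 3, 6} is a clique of size 3, and the vertices of any clique must share a bag in every tree decomposition; so some bag has ≥ 3 vertices and tw(G) ≥ 2. The upper and lower bounds meet at 2, so that is the treewidth.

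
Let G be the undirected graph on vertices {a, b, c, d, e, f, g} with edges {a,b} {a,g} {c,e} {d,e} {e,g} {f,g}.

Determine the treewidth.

1

A width-1 tree decomposition is:
Bags: B1 = {c, e}  B2 = {e, g}  B3 = {a, g}  B4 = {d, e}  B5 = {f, g}  B6 = {a, b}
Tree: B1–B2, B2–B3, B2–B4, B2–B5, B3–B6
Each bag holds 2 vertices, so the decomposition has width 1, which upper-bounds the treewidth. Since G has at least one edge (e.g. c–e), it is not an edgeless graph, so tw(G) ≥ 1. Combining the bounds, tw(G) = 1.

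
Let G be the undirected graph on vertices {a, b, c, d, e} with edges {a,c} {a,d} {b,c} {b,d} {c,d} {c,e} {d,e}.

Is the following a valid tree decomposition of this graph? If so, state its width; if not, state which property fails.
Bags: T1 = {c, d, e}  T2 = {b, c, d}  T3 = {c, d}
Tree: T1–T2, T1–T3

No — vertex a appears in no bag.

A tree decomposition must satisfy three properties: every vertex lies in some bag; for every edge, both endpoints lie together in some bag; and for every vertex, the bags containing it form a connected subtree. Here vertex a appears in no bag, so the decomposition is invalid.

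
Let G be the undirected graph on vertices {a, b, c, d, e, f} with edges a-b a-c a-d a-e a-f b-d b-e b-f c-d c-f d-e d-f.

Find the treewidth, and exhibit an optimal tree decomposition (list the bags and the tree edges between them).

Treewidth 3.
Bags: B1 = {a, c, d, f}  B2 = {a, b, d, f}  B3 = {a, b, d, e}
Tree: B1–B2, B2–B3

Each bag holds 4 vertices, so the decomposition has width 3, which upper-bounds the treewidth. On the other hand G contains the 4-clique {a, b, d, e}. A clique must lie in a single bag of any decomposition, so no decomposition can have width below 3. Combining the bounds, tw(G) = 3.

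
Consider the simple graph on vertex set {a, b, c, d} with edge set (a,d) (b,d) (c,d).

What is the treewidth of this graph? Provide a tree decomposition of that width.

Every bag has size at most 2, so the width is 2 − 1 = 1 and tw(G) ≤ 1. Any graph with an edge has treewidth ≥ 1, and G has the edge c–d. Combining the bounds, tw(G) = 1.

Treewidth 1.
One optimal decomposition is:
Bags: B1 = {c, d}  B2 = {a, d}  B3 = {b, d}
Tree: B1–B2, B1–B3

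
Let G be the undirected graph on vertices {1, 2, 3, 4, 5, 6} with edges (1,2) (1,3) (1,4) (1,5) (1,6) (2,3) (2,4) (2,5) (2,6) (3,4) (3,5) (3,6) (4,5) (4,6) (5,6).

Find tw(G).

A width-5 tree decomposition is:
Bags: B1 = {1, 2, 3, 4, 5, 6}
Tree: (single bag)
With just one bag of size 6, the width is 6 − 1 = 5, so tw(G) ≤ 5. Conversely, {1, 2, 3, 4, 5, 6} is a clique of size 6, and the vertices of any clique must share a bag in every tree decomposition; so some bag has ≥ 6 vertices and tw(G) ≥ 5. Therefore the treewidth is 5.

5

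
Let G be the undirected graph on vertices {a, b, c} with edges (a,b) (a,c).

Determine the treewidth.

1

A width-1 tree decomposition is:
Bags: B1 = {a, c}  B2 = {a, b}
Tree: B1–B2
Each bag holds 2 vertices, so the decomposition has width 1, which upper-bounds the treewidth. G has an edge, so its treewidth is at least 1. The upper and lower bounds meet at 1, so that is the treewidth.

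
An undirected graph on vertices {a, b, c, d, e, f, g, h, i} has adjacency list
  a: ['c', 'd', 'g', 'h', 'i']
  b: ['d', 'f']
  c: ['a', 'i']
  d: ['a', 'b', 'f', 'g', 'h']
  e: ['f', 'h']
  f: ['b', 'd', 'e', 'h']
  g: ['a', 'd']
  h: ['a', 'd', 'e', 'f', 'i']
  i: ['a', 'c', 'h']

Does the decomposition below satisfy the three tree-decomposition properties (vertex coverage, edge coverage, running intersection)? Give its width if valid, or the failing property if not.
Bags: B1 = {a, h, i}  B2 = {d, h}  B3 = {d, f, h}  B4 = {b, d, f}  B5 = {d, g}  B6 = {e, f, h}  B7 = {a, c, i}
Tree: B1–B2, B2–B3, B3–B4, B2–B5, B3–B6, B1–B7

No — edge (a,d) lies in no bag.

A tree decomposition must satisfy three properties: every vertex lies in some bag; for every edge, both endpoints lie together in some bag; and for every vertex, the bags containing it form a connected subtree. Here edge (a,d) lies in no bag, so the decomposition is invalid.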